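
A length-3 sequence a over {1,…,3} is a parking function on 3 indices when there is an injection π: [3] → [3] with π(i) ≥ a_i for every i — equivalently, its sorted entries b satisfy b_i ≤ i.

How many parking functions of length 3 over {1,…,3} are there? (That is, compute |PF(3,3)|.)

|PF| = (3+1−3)·(3+1)^{3−1} = 1·16 = 16 [KW]
Check (2,1,3) → sorted (1,2,3): b_i ≤ i ∀i, a PF.

16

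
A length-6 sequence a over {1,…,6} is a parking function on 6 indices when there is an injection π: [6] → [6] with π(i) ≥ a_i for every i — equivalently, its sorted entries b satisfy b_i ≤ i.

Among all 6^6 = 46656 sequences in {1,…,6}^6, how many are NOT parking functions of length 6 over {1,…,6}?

#PF = (6+1−6)·(6+1)^{6−1} = 1·16807 = 16807 [KW]
Example (5,6,5,5,2,6) → sorted (2,5,5,5,6,6): b_1=2>1, not a PF.
6^6 − 16807 = 46656 − 16807 = 29849

29849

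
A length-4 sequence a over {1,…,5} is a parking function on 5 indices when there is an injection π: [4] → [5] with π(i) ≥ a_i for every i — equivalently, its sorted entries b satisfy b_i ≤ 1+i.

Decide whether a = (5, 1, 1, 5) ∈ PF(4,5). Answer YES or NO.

NO

Sorted: b = (1, 1, 5, 5).
  b_1=1 ≤ 2
  b_2=1 ≤ 3
  b_3=5 > 4
  fails at i=3 ⇒ NO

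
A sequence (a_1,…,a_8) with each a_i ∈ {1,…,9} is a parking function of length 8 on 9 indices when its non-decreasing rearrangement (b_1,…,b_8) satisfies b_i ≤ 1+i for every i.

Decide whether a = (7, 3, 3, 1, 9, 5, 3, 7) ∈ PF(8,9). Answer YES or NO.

Order a: b = (1, 3, 3, 3, 5, 7, 7, 9).
  b_1=1 ≤ 2
  b_2=3 ≤ 3
  b_3=3 ≤ 4
  b_4=3 ≤ 5
  b_5=5 ≤ 6
  b_6=7 ≤ 7
  b_7=7 ≤ 8
  b_8=9 ≤ 9
All bounds hold ⇒ YES

YES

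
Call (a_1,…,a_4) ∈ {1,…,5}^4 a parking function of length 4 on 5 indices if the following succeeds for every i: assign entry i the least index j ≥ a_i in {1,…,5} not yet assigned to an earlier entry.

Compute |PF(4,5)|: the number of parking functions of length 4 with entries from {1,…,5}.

432

#PF = (5−4+1)·(5+1)^(4−1) = 2×216 = 432 (Pollak)
E.g. (2,4,5,2) → sorted (2,2,4,5): b_i ≤ 1+i ∀i, a PF.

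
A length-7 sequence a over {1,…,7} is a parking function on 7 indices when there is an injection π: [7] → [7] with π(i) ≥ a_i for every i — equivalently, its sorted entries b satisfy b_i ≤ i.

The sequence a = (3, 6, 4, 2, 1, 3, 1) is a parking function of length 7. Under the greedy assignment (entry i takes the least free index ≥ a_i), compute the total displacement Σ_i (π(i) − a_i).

Σπ(i) = 1+…+7 = 28; Σa = 3+6+4+2+1+3+1 = 20; disp = 28−20 = 8.

8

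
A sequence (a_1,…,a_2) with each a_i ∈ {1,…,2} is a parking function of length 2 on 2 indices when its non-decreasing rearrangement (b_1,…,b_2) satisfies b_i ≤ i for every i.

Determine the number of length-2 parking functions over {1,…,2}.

#PF = (3−2)·3^(2−1) = 1 · 3 = 3 (Konheim–Weiss)
Check (1,2) → sorted (1,2): b_i ≤ i ∀i, a PF.

3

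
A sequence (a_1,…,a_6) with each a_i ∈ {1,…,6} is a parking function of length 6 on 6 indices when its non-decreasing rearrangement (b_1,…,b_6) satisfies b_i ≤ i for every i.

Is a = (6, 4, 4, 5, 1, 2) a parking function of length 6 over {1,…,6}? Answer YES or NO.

Sorted: b = (1, 2, 4, 4, 5, 6).
  b_1=1 ≤ 1
  b_2=2 ≤ 2
  b_3=4 > 3
  fails at i=3 ⇒ NO

NO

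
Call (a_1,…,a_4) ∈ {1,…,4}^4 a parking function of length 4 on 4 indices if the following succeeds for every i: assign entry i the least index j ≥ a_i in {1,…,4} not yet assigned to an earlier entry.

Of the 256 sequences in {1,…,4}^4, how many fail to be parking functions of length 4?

|PF| = 1·5^3 = 1 · 125 = 125 (Konheim–Weiss)
Check (4,3,3,4) → sorted (3,3,4,4): b_1=3>1, not a PF.
4^4 − 125 = 256 − 125 = 131

131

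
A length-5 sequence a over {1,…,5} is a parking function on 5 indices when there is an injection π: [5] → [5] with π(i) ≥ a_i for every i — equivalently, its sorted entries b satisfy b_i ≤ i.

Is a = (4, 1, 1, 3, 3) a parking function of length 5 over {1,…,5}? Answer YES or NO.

YES

Rearranged: b = (1, 1, 3, 3, 4).
  b_1=1 ≤ 1
  b_2=1 ≤ 2
  b_3=3 ≤ 3
  b_4=3 ≤ 4
  b_5=4 ≤ 5
All bounds hold ⇒ YES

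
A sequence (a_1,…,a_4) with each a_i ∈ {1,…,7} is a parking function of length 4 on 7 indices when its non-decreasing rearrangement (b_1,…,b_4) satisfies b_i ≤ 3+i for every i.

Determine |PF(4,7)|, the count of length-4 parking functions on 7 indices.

|PF(4,7)| = 4·8^3 = 4 · 512 = 2048 [KW]
E.g. (7,2,5,4) → sorted (2,4,5,7): b_i ≤ 3+i ∀i, a PF.

2048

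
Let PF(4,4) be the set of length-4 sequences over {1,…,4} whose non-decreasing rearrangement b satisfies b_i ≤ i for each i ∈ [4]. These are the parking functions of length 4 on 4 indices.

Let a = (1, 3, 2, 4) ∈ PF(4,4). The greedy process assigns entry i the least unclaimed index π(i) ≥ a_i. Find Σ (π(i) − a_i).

0

Σπ = 10 ({1..4} each once); Σa = 1+3+2+4 = 10; disp = 10−10 = 0.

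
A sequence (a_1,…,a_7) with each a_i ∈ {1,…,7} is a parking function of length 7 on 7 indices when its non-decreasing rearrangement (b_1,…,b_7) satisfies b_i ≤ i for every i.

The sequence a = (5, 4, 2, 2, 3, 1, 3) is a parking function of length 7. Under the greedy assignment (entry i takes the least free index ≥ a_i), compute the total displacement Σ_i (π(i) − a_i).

8

Σπ = 28 ({1..7} each once); Σa = 5+4+2+2+3+1+3 = 20; disp = 28−20 = 8.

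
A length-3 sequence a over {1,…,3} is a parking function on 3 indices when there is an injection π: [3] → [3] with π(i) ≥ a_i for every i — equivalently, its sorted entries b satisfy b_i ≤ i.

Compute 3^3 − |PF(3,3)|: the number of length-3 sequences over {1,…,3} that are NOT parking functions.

11

#PF = (3+1−3)·(3+1)^{3−1} = 1·16 = 16 (Pollak)
Example (3,2,3) → sorted (2,3,3): b_1=2>1, not a PF.
3^3 − 16 = 27 − 16 = 11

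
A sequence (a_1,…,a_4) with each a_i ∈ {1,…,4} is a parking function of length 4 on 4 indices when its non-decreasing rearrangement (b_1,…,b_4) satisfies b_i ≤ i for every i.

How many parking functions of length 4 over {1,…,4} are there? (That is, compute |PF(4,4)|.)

125

#PF = (5−4)·5^(4−1) = 1 · 125 = 125 (Pollak)
One tuple (3,1,1,1) → sorted (1,1,1,3): b_i ≤ i ∀i, a PF.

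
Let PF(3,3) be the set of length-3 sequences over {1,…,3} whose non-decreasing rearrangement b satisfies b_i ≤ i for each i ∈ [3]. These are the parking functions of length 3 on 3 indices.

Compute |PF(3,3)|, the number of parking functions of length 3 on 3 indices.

16

#PF = (4−3)·4^(3−1) = 1·16 = 16 (Konheim–Weiss)
Check (3,1,1) → sorted (1,1,3): b_i ≤ i ∀i, a PF.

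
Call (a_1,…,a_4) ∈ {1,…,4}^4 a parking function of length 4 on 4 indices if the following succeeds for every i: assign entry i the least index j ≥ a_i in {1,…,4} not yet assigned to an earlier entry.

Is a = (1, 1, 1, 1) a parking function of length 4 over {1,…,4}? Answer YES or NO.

YES

Rearranged: b = (1, 1, 1, 1).
  b_1=1 ≤ 1
  b_2=1 ≤ 2
  b_3=1 ≤ 3
  b_4=1 ≤ 4
All bounds hold ⇒ YES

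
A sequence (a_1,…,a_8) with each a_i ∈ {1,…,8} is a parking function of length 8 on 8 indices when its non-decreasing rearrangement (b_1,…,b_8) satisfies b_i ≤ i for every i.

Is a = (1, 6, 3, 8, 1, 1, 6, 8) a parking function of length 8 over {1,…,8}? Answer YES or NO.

NO

Sorted: b = (1, 1, 1, 3, 6, 6, 8, 8).
  b_1=1 ≤ 1
  b_2=1 ≤ 2
  b_3=1 ≤ 3
  b_4=3 ≤ 4
  b_5=6 > 5
  fails at i=5 ⇒ NO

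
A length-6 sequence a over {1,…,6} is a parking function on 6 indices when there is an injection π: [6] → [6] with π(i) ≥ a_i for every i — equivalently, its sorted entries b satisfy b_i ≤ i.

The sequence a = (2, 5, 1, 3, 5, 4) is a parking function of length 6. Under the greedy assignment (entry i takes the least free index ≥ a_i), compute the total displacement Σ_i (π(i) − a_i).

1

Σπ(i) = 1+…+6 = 21; Σa = 2+5+1+3+5+4 = 20; disp = 21−20 = 1.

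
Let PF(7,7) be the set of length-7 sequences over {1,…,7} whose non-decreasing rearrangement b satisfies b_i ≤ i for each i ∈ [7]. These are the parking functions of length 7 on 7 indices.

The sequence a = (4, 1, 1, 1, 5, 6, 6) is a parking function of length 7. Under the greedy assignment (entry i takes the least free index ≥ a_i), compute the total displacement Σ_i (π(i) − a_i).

Σπ(i) = 1+…+7 = 28; Σa = 4+1+1+1+5+6+6 = 24; disp = 28−24 = 4.

4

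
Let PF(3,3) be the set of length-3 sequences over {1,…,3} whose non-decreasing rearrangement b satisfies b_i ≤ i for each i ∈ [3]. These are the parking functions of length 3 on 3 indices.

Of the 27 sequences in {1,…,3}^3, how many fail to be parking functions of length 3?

11

|PF| = 1·4^2 = 1·16 = 16 (Pollak)
Example (3,2,2) → sorted (2,2,3): b_1=2>1, not a PF.
So 27 − 16 = 11 fail.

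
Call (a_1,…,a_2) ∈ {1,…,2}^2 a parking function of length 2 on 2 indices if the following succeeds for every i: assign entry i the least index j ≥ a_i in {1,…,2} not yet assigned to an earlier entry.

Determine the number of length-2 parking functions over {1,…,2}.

3

#PF = (3−2)·3^(2−1) = 1·3 = 3
Example (2,1) → sorted (1,2): b_i ≤ i ∀i, a PF.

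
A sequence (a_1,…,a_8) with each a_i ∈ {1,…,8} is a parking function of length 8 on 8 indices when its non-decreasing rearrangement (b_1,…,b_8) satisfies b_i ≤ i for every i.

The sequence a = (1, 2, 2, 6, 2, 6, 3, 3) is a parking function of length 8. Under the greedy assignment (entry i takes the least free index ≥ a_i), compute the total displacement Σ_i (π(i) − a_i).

11

Σπ(i) = 1+…+8 = 36; Σa = 1+2+2+6+2+6+3+3 = 25; disp = 36−25 = 11.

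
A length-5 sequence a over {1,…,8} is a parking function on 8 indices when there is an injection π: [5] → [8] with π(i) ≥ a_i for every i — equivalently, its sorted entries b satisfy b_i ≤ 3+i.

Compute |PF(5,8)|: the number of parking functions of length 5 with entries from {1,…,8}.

#PF = 4·9^4 = 4×6561 = 26244
E.g. (1,3,6,7,6) → sorted (1,3,6,6,7): b_i ≤ 3+i ∀i, a PF.

26244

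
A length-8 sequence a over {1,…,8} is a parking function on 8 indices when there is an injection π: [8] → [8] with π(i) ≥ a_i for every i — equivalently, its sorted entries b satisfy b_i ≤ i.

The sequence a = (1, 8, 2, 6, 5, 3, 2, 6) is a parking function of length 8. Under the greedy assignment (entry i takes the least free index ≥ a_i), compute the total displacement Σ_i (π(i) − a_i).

3

Σπ = 8·9/2 = 36 (π permutes [8]); Σa = 1+8+2+6+5+3+2+6 = 33; disp = 36−33 = 3.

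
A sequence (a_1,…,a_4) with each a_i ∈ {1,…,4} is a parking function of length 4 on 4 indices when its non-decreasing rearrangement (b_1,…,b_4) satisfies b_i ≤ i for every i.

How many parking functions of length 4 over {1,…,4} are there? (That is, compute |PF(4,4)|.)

Count = (4+1−4)·(4+1)^{4−1} = 1 · 125 = 125 (Pollak)
One tuple (1,1,3,3) → sorted (1,1,3,3): b_i ≤ i ∀i, a PF.

125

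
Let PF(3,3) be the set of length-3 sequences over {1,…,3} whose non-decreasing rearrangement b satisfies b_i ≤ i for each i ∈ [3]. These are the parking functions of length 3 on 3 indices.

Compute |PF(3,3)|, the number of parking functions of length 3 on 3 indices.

|PF| = 1·4^2 = 1 · 16 = 16
E.g. (2,2,1) → sorted (1,2,2): b_i ≤ i ∀i, a PF.

16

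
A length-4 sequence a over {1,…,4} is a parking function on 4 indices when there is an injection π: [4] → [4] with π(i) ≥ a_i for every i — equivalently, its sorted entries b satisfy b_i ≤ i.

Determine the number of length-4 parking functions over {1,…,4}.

125

Count = 1·5^3 = 1×125 = 125 (Konheim–Weiss)
One tuple (4,1,2,3) → sorted (1,2,3,4): b_i ≤ i ∀i, a PF.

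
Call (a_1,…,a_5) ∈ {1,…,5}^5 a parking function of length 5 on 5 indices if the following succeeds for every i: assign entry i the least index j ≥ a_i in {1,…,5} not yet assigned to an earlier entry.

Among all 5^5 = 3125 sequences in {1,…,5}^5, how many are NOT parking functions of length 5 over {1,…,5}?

1829

|PF(5,5)| = (6−5)·6^(5−1) = 1 · 1296 = 1296
Example (3,5,5,2,5) → sorted (2,3,5,5,5): b_1=2>1, not a PF.
Total 3125; non-PF = 3125−1296 = 1829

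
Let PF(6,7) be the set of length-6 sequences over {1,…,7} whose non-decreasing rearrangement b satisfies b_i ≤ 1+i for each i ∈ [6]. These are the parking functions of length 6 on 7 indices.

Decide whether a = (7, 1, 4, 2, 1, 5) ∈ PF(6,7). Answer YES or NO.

YES

Order a: b = (1, 1, 2, 4, 5, 7).
  b_1=1 ≤ 2
  b_2=1 ≤ 3
  b_3=2 ≤ 4
  b_4=4 ≤ 5
  b_5=5 ≤ 6
  b_6=7 ≤ 7
All bounds hold ⇒ YES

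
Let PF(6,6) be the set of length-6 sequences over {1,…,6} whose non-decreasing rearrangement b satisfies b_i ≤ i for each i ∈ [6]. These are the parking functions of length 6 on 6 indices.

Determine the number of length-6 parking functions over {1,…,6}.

16807

Count = (7−6)·7^(6−1) = 1·16807 = 16807 (Konheim–Weiss)
Example (5,3,4,3,1,2) → sorted (1,2,3,3,4,5): b_i ≤ i ∀i, a PF.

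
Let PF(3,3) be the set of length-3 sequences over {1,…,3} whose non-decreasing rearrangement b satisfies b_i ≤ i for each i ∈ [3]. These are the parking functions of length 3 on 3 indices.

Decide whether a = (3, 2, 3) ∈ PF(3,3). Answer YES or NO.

Order a: b = (2, 3, 3).
  b_1=2 > 1
  fails at i=1 ⇒ NO

NO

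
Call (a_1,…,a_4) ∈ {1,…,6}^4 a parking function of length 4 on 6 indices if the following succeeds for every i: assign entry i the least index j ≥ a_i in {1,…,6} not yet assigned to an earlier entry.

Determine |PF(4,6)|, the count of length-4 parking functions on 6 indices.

|PF| = (7−4)·7^(4−1) = 3×343 = 1029
E.g. (5,1,1,2) → sorted (1,1,2,5): b_i ≤ 2+i ∀i, a PF.

1029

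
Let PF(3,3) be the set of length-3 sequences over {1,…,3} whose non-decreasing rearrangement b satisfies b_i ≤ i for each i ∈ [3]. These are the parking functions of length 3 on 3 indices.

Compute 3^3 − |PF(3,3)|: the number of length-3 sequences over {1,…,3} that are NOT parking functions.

#PF = (4−3)·4^(3−1) = 1·16 = 16 [KW]
E.g. (2,3,3) → sorted (2,3,3): b_1=2>1, not a PF.
So 27 − 16 = 11 fail.

11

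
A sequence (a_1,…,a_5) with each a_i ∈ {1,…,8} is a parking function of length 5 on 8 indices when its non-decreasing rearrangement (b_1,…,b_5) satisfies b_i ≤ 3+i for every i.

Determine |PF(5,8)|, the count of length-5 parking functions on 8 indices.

#PF = 4·9^4 = 4·6561 = 26244 (Konheim–Weiss)
E.g. (1,2,5,7,4) → sorted (1,2,4,5,7): b_i ≤ 3+i ∀i, a PF.

26244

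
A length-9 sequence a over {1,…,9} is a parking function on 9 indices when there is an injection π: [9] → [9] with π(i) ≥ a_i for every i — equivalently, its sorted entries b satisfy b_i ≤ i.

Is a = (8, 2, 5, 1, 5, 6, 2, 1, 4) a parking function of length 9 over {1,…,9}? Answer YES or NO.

Order a: b = (1, 1, 2, 2, 4, 5, 5, 6, 8).
  b_1=1 ≤ 1
  b_2=1 ≤ 2
  b_3=2 ≤ 3
  b_4=2 ≤ 4
  b_5=4 ≤ 5
  b_6=5 ≤ 6
  b_7=5 ≤ 7
  b_8=6 ≤ 8
  b_9=8 ≤ 9
All bounds hold ⇒ YES

YES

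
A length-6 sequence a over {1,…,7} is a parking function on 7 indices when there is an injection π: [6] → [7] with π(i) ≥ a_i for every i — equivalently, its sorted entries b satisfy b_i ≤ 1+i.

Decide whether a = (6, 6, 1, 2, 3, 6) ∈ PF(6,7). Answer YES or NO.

NO

Order a: b = (1, 2, 3, 6, 6, 6).
  b_1=1 ≤ 2
  b_2=2 ≤ 3
  b_3=3 ≤ 4
  b_4=6 > 5
  fails at i=4 ⇒ NO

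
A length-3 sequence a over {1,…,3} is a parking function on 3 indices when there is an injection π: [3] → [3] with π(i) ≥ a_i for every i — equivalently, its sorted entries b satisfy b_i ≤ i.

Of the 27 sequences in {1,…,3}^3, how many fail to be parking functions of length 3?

11

Count = (3+1−3)·(3+1)^{3−1} = 1·16 = 16 [KW]
Check (2,2,2) → sorted (2,2,2): b_1=2>1, not a PF.
Total 27; non-PF = 27−16 = 11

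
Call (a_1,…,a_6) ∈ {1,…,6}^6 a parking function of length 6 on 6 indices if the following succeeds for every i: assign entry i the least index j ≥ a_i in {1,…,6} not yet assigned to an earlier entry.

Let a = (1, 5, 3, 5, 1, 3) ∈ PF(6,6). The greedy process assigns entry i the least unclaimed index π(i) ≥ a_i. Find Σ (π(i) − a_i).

3

Σπ(i) = 1+…+6 = 21; Σa = 1+5+3+5+1+3 = 18; disp = 21−18 = 3.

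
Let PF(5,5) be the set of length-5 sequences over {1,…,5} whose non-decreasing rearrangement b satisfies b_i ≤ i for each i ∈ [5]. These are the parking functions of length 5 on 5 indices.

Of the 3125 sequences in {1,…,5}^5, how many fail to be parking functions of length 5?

#PF = (5+1−5)·(5+1)^{5−1} = 1·1296 = 1296
Check (4,4,4,3,4) → sorted (3,4,4,4,4): b_1=3>1, not a PF.
Total 3125; non-PF = 3125−1296 = 1829

1829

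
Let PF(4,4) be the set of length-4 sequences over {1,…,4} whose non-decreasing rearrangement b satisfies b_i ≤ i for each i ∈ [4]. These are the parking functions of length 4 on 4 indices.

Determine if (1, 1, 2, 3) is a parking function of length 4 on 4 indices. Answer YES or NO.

YES

Rearranged: b = (1, 1, 2, 3).
  b_1=1 ≤ 1
  b_2=1 ≤ 2
  b_3=2 ≤ 3
  b_4=3 ≤ 4
All bounds hold ⇒ YES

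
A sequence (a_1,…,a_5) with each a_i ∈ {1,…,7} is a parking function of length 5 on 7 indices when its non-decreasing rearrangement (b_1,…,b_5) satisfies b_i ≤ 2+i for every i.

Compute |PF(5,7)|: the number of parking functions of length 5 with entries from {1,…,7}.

12288

#PF = (8−5)·8^(5−1) = 3 · 4096 = 12288
Check (7,4,5,1,5) → sorted (1,4,5,5,7): b_i ≤ 2+i ∀i, a PF.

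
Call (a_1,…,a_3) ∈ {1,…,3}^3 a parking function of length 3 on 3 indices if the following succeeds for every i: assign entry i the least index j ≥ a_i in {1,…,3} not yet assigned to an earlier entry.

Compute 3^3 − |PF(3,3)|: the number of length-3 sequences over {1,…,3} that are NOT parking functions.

|PF| = 1·4^2 = 1 · 16 = 16
Example (3,3,1) → sorted (1,3,3): b_2=3>2, not a PF.
Total 27; non-PF = 27−16 = 11

11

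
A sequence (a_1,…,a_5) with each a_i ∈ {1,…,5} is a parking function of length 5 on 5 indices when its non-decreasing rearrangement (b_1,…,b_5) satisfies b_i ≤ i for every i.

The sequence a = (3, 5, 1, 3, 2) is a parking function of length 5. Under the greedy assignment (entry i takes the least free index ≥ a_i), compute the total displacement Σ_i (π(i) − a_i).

Σπ = 5·6/2 = 15 (π permutes [5]); Σa = 3+5+1+3+2 = 14; disp = 15−14 = 1.

1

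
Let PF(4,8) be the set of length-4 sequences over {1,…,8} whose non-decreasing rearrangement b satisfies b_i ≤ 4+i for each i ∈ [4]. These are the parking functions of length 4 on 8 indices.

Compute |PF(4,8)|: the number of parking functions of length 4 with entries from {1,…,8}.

#PF = (8−4+1)·(8+1)^(4−1) = 5×729 = 3645 (Pollak)
One tuple (1,4,1,1) → sorted (1,1,1,4): b_i ≤ 4+i ∀i, a PF.

3645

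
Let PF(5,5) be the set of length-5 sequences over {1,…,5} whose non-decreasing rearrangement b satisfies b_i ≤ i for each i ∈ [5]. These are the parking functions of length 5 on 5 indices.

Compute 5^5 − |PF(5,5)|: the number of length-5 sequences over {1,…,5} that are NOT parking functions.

Count = (5−5+1)·(5+1)^(5−1) = 1 · 1296 = 1296 (Konheim–Weiss)
Example (4,5,4,3,4) → sorted (3,4,4,4,5): b_1=3>1, not a PF.
So 3125 − 1296 = 1829 fail.

1829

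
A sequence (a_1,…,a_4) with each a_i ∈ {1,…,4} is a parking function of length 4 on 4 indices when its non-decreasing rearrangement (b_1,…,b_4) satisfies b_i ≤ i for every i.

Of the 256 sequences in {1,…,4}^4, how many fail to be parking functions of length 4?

131

#PF = (4+1−4)·(4+1)^{4−1} = 1·125 = 125 (Pollak)
E.g. (4,1,4,3) → sorted (1,3,4,4): b_2=3>2, not a PF.
So 256 − 125 = 131 fail.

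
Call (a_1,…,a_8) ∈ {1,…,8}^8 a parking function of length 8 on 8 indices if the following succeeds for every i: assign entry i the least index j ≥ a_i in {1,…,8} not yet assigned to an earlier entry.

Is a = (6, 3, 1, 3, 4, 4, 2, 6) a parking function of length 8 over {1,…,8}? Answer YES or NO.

YES

Sorted: b = (1, 2, 3, 3, 4, 4, 6, 6).
  b_1=1 ≤ 1
  b_2=2 ≤ 2
  b_3=3 ≤ 3
  b_4=3 ≤ 4
  b_5=4 ≤ 5
  b_6=4 ≤ 6
  b_7=6 ≤ 7
  b_8=6 ≤ 8
All bounds hold ⇒ YES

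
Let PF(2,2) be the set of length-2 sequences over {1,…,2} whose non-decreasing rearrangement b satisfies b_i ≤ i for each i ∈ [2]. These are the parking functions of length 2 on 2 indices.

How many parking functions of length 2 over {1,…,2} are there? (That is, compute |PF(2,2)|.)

3

Count = (3−2)·3^(2−1) = 1 · 3 = 3
One tuple (1,2) → sorted (1,2): b_i ≤ i ∀i, a PF.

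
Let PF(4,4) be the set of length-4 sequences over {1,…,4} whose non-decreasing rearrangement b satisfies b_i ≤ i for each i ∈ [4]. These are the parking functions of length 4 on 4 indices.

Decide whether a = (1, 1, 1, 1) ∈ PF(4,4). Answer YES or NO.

Order a: b = (1, 1, 1, 1).
  b_1=1 ≤ 1
  b_2=1 ≤ 2
  b_3=1 ≤ 3
  b_4=1 ≤ 4
All bounds hold ⇒ YES

YES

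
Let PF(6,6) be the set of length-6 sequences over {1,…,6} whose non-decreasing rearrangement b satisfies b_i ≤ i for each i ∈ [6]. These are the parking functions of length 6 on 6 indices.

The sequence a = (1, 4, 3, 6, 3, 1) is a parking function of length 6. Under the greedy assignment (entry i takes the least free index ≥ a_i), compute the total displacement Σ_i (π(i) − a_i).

3

Σπ = 21 ({1..6} each once); Σa = 1+4+3+6+3+1 = 18; disp = 21−18 = 3.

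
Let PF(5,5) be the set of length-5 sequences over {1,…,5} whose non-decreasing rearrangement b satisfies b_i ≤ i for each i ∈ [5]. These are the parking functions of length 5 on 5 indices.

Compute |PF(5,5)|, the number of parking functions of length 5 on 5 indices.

Count = (5−5+1)·(5+1)^(5−1) = 1×1296 = 1296 (Pollak)
One tuple (5,3,3,2,1) → sorted (1,2,3,3,5): b_i ≤ i ∀i, a PF.

1296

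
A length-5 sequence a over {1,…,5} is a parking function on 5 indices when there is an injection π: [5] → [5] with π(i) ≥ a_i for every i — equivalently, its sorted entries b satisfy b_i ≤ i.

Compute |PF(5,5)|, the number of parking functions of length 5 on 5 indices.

1296

|PF| = (6−5)·6^(5−1) = 1 · 1296 = 1296 (Pollak)
Example (1,1,4,1,2) → sorted (1,1,1,2,4): b_i ≤ i ∀i, a PF.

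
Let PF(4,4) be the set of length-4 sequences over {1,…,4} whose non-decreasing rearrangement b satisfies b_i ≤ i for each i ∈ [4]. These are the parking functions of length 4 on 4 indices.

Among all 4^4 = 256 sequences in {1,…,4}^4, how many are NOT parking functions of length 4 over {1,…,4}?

#PF = (5−4)·5^(4−1) = 1·125 = 125 [KW]
One tuple (2,3,3,3) → sorted (2,3,3,3): b_1=2>1, not a PF.
4^4 − 125 = 256 − 125 = 131

131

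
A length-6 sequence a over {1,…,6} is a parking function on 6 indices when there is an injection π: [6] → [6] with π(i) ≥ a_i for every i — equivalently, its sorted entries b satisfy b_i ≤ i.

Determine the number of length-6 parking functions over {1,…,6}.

16807

Count = (7−6)·7^(6−1) = 1 · 16807 = 16807
Example (4,2,1,1,2,2) → sorted (1,1,2,2,2,4): b_i ≤ i ∀i, a PF.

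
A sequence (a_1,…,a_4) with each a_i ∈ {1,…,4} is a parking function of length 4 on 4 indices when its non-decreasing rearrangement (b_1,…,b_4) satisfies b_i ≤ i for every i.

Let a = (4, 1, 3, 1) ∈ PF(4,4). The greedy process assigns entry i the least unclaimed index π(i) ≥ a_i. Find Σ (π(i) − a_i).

1

Σπ = 4·5/2 = 10 (π permutes [4]); Σa = 4+1+3+1 = 9; disp = 10−9 = 1.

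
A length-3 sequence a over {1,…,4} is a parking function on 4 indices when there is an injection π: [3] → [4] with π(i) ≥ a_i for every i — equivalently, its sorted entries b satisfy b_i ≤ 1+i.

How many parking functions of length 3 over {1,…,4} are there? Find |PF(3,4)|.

50

Count = 2·5^2 = 2×25 = 50
Check (1,1,4) → sorted (1,1,4): b_i ≤ 1+i ∀i, a PF.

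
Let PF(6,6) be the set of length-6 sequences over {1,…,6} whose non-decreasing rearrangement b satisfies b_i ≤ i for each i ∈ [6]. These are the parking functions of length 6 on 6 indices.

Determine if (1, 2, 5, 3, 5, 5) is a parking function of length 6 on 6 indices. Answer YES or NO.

Rearranged: b = (1, 2, 3, 5, 5, 5).
  b_1=1 ≤ 1
  b_2=2 ≤ 2
  b_3=3 ≤ 3
  b_4=5 > 4
  fails at i=4 ⇒ NO

NO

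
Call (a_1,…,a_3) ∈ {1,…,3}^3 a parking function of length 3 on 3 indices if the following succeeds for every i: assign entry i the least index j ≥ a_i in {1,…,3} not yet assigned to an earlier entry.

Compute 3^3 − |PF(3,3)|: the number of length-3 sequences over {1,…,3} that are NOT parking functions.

Count = (3−3+1)·(3+1)^(3−1) = 1·16 = 16 [KW]
One tuple (2,3,2) → sorted (2,2,3): b_1=2>1, not a PF.
Total 27; non-PF = 27−16 = 11

11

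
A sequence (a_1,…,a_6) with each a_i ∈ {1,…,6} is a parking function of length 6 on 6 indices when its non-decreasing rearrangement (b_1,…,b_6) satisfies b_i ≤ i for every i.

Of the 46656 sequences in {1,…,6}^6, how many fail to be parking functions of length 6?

29849

|PF(6,6)| = (6−6+1)·(6+1)^(6−1) = 1 · 16807 = 16807 [KW]
Example (6,6,4,5,6,3) → sorted (3,4,5,6,6,6): b_1=3>1, not a PF.
6^6 − 16807 = 46656 − 16807 = 29849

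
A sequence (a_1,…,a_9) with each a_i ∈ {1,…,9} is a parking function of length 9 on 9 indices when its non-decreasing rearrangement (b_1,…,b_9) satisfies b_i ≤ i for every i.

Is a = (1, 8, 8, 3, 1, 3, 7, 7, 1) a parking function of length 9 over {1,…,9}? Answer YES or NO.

NO

Sorted: b = (1, 1, 1, 3, 3, 7, 7, 8, 8).
  b_1=1 ≤ 1
  b_2=1 ≤ 2
  b_3=1 ≤ 3
  b_4=3 ≤ 4
  b_5=3 ≤ 5
  b_6=7 > 6
  fails at i=6 ⇒ NO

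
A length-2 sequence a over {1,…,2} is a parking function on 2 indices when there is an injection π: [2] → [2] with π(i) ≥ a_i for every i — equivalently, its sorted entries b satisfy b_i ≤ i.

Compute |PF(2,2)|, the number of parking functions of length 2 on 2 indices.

3

|PF(2,2)| = (3−2)·3^(2−1) = 1×3 = 3 (Pollak)
Check (2,1) → sorted (1,2): b_i ≤ i ∀i, a PF.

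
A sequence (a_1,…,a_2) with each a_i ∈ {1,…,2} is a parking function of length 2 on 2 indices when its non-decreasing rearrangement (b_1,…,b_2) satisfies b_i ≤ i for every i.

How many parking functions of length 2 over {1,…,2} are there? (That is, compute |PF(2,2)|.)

Count = (2−2+1)·(2+1)^(2−1) = 1×3 = 3 (Konheim–Weiss)
Check (2,1) → sorted (1,2): b_i ≤ i ∀i, a PF.

3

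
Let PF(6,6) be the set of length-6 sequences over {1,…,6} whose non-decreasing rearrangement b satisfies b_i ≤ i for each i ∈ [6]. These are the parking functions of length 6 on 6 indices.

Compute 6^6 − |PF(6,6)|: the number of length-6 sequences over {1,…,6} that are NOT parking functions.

29849

Count = (6+1−6)·(6+1)^{6−1} = 1×16807 = 16807
E.g. (2,3,2,4,3,2) → sorted (2,2,2,3,3,4): b_1=2>1, not a PF.
6^6 − 16807 = 46656 − 16807 = 29849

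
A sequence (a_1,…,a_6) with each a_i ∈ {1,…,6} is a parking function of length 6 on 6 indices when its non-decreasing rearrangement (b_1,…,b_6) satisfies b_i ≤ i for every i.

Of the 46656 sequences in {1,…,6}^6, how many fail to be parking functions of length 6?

29849

#PF = (6−6+1)·(6+1)^(6−1) = 1 · 16807 = 16807
Check (4,3,4,3,2,6) → sorted (2,3,3,4,4,6): b_1=2>1, not a PF.
6^6 − 16807 = 46656 − 16807 = 29849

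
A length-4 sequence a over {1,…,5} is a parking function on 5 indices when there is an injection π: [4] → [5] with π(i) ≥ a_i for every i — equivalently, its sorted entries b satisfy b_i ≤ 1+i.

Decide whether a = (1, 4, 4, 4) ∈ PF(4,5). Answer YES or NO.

Order a: b = (1, 4, 4, 4).
  b_1=1 ≤ 2
  b_2=4 > 3
  fails at i=2 ⇒ NO

NO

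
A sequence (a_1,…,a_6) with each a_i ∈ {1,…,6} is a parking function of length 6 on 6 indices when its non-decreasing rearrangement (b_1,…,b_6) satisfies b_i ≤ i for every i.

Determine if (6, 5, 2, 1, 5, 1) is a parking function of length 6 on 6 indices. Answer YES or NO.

NO

Order a: b = (1, 1, 2, 5, 5, 6).
  b_1=1 ≤ 1
  b_2=1 ≤ 2
  b_3=2 ≤ 3
  b_4=5 > 4
  fails at i=4 ⇒ NO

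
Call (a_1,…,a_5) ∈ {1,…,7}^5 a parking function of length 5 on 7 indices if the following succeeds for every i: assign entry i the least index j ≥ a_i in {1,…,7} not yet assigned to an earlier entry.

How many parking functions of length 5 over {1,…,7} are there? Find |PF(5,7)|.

12288

|PF| = (8−5)·8^(5−1) = 3 · 4096 = 12288
Check (3,1,2,3,2) → sorted (1,2,2,3,3): b_i ≤ 2+i ∀i, a PF.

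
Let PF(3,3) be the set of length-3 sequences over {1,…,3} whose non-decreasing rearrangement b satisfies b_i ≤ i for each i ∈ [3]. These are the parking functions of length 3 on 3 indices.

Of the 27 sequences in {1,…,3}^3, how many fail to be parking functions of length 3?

#PF = (4−3)·4^(3−1) = 1 · 16 = 16 (Konheim–Weiss)
Example (3,2,3) → sorted (2,3,3): b_1=2>1, not a PF.
Total 27; non-PF = 27−16 = 11

11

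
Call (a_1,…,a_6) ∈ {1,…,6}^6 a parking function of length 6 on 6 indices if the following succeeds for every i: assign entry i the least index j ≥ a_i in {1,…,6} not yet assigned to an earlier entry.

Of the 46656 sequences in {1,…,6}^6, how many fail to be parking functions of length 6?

29849

Count = (6+1−6)·(6+1)^{6−1} = 1×16807 = 16807 (Pollak)
One tuple (5,4,4,4,4,6) → sorted (4,4,4,4,5,6): b_1=4>1, not a PF.
6^6 − 16807 = 46656 − 16807 = 29849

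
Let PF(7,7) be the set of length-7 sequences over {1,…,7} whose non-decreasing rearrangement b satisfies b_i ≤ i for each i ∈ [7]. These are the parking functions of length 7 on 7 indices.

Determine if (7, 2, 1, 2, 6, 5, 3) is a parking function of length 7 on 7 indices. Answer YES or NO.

Rearranged: b = (1, 2, 2, 3, 5, 6, 7).
  b_1=1 ≤ 1
  b_2=2 ≤ 2
  b_3=2 ≤ 3
  b_4=3 ≤ 4
  b_5=5 ≤ 5
  b_6=6 ≤ 6
  b_7=7 ≤ 7
All bounds hold ⇒ YES

YES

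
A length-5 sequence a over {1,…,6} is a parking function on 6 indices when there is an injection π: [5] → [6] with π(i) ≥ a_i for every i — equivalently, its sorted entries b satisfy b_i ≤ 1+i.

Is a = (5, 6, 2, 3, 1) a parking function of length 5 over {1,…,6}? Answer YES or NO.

Rearranged: b = (1, 2, 3, 5, 6).
  b_1=1 ≤ 2
  b_2=2 ≤ 3
  b_3=3 ≤ 4
  b_4=5 ≤ 5
  b_5=6 ≤ 6
All bounds hold ⇒ YES

YES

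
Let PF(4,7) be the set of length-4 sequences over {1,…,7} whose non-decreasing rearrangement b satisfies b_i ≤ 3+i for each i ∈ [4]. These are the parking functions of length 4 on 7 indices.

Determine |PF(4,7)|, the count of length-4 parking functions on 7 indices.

|PF(4,7)| = (8−4)·8^(4−1) = 4 · 512 = 2048 [KW]
One tuple (2,4,4,2) → sorted (2,2,4,4): b_i ≤ 3+i ∀i, a PF.

2048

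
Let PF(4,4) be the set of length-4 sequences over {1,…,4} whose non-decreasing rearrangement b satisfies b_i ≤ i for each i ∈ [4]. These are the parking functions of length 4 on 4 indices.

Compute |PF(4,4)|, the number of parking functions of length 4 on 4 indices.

Count = (5−4)·5^(4−1) = 1·125 = 125 (Konheim–Weiss)
Example (1,2,4,1) → sorted (1,1,2,4): b_i ≤ i ∀i, a PF.

125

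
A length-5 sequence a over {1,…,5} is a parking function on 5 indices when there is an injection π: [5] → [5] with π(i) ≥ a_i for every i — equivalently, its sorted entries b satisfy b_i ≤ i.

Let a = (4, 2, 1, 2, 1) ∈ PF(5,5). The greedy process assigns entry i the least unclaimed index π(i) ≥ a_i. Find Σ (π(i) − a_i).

Σπ = 5·6/2 = 15 (π permutes [5]); Σa = 4+2+1+2+1 = 10; disp = 15−10 = 5.

5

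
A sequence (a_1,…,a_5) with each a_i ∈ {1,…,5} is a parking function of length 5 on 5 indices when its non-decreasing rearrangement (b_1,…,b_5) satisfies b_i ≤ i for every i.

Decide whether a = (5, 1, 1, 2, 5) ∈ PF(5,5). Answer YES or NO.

NO

Order a: b = (1, 1, 2, 5, 5).
  b_1=1 ≤ 1
  b_2=1 ≤ 2
  b_3=2 ≤ 3
  b_4=5 > 4
  fails at i=4 ⇒ NO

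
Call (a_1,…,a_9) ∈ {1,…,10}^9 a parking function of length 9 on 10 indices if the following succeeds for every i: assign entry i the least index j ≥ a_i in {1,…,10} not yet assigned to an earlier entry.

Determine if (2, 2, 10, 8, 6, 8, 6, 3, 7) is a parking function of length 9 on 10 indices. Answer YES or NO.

Sorted: b = (2, 2, 3, 6, 6, 7, 8, 8, 10).
  b_1=2 ≤ 2
  b_2=2 ≤ 3
  b_3=3 ≤ 4
  b_4=6 > 5
  fails at i=4 ⇒ NO

NO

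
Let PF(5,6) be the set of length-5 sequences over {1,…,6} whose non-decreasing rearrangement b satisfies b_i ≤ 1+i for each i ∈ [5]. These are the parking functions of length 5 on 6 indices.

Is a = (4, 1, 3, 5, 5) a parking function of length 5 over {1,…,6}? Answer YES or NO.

Rearranged: b = (1, 3, 4, 5, 5).
  b_1=1 ≤ 2
  b_2=3 ≤ 3
  b_3=4 ≤ 4
  b_4=5 ≤ 5
  b_5=5 ≤ 6
All bounds hold ⇒ YES

YES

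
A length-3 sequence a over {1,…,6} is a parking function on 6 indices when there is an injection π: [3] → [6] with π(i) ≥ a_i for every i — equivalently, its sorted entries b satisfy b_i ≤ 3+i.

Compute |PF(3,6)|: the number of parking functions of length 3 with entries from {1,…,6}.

Count = (6+1−3)·(6+1)^{3−1} = 4 · 49 = 196 (Konheim–Weiss)
Check (6,5,3) → sorted (3,5,6): b_i ≤ 3+i ∀i, a PF.

196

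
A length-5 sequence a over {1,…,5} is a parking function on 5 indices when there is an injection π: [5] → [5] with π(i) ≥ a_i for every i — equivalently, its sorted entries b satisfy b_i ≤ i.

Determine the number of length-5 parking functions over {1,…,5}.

1296

#PF = (5−5+1)·(5+1)^(5−1) = 1 · 1296 = 1296 [KW]
Example (3,3,4,1,1) → sorted (1,1,3,3,4): b_i ≤ i ∀i, a PF.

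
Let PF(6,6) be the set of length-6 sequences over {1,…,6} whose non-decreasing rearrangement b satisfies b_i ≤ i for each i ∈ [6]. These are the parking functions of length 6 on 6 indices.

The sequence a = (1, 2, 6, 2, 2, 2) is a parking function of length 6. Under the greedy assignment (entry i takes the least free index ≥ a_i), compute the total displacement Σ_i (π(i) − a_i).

6

Σπ = 6·7/2 = 21 (π permutes [6]); Σa = 1+2+6+2+2+2 = 15; disp = 21−15 = 6.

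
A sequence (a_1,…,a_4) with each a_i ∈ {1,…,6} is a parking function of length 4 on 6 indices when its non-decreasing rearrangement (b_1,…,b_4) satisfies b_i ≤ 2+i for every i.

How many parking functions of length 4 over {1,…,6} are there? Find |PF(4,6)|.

1029

|PF| = (6+1−4)·(6+1)^{4−1} = 3×343 = 1029 (Pollak)
Example (2,5,1,5) → sorted (1,2,5,5): b_i ≤ 2+i ∀i, a PF.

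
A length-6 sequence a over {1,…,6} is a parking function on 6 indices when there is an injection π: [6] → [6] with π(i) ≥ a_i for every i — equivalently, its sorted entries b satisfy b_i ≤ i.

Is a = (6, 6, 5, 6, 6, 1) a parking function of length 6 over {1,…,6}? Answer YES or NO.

Rearranged: b = (1, 5, 6, 6, 6, 6).
  b_1=1 ≤ 1
  b_2=5 > 2
  fails at i=2 ⇒ NO

NO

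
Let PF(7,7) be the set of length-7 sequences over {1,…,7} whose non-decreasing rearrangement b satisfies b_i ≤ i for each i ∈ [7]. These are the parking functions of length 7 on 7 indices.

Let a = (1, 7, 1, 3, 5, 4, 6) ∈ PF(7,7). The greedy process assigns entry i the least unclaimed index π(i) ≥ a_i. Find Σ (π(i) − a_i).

1

Σπ = 28 ({1..7} each once); Σa = 1+7+1+3+5+4+6 = 27; disp = 28−27 = 1.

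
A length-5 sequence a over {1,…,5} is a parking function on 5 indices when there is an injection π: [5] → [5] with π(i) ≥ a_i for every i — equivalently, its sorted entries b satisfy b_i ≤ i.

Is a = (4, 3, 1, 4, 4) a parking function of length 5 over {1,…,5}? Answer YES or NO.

NO

Rearranged: b = (1, 3, 4, 4, 4).
  b_1=1 ≤ 1
  b_2=3 > 2
  fails at i=2 ⇒ NO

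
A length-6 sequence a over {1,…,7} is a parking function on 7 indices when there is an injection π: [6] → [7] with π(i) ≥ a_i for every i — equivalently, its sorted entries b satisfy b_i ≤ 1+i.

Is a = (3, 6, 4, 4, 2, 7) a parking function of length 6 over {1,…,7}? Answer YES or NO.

YES

Order a: b = (2, 3, 4, 4, 6, 7).
  b_1=2 ≤ 2
  b_2=3 ≤ 3
  b_3=4 ≤ 4
  b_4=4 ≤ 5
  b_5=6 ≤ 6
  b_6=7 ≤ 7
All bounds hold ⇒ YES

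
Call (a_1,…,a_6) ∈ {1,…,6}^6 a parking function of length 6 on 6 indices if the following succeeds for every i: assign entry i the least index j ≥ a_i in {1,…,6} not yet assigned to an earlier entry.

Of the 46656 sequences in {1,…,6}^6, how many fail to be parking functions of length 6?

|PF(6,6)| = 1·7^5 = 1 · 16807 = 16807 (Pollak)
Check (4,6,4,3,3,4) → sorted (3,3,4,4,4,6): b_1=3>1, not a PF.
Total 46656; non-PF = 46656−16807 = 29849

29849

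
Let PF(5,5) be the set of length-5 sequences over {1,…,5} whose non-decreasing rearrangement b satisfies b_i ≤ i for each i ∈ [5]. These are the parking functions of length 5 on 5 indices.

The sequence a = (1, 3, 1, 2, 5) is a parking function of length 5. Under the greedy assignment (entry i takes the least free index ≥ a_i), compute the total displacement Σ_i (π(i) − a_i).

Σπ(i) = 1+…+5 = 15; Σa = 1+3+1+2+5 = 12; disp = 15−12 = 3.

3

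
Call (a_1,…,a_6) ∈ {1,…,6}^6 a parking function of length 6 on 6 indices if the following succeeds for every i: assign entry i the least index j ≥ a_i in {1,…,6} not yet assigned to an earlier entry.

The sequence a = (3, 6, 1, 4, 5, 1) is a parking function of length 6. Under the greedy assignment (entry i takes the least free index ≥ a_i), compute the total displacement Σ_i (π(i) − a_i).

1

Σπ = 6·7/2 = 21 (π permutes [6]); Σa = 3+6+1+4+5+1 = 20; disp = 21−20 = 1.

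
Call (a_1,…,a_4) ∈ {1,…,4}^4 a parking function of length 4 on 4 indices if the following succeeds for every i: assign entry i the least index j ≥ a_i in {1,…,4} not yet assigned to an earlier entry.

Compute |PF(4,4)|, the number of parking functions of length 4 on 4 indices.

|PF| = (5−4)·5^(4−1) = 1·125 = 125 [KW]
E.g. (1,1,1,2) → sorted (1,1,1,2): b_i ≤ i ∀i, a PF.

125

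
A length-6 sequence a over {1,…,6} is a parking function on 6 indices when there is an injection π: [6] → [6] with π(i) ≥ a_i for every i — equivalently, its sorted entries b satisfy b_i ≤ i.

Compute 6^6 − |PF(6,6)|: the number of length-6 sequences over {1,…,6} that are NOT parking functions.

|PF(6,6)| = (7−6)·7^(6−1) = 1·16807 = 16807 (Pollak)
One tuple (6,6,4,4,3,3) → sorted (3,3,4,4,6,6): b_1=3>1, not a PF.
6^6 − 16807 = 46656 − 16807 = 29849

29849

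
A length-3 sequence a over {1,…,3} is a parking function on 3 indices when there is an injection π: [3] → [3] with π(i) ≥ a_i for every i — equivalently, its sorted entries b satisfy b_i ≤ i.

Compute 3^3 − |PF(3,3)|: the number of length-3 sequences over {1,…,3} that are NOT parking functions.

11

Count = (3+1−3)·(3+1)^{3−1} = 1·16 = 16 (Konheim–Weiss)
Example (3,3,3) → sorted (3,3,3): b_1=3>1, not a PF.
3^3 − 16 = 27 − 16 = 11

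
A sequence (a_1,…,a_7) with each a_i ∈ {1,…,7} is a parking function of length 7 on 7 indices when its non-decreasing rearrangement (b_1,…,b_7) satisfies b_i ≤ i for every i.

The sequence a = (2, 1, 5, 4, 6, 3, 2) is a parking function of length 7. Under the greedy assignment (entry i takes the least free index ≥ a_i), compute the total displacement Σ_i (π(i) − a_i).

5

Σπ = 28 ({1..7} each once); Σa = 2+1+5+4+6+3+2 = 23; disp = 28−23 = 5.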